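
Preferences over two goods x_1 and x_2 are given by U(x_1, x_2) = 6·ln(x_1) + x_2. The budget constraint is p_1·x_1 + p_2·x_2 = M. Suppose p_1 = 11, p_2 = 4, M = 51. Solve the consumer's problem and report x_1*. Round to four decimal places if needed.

x_1* = 2.1818

So x_1*(p_1,p_2) = 6·p_2/p_1, independent of income; and x_2* = (M − 6·p_2)/p_2.
At the given prices: x_1* = 6·4/11 = 2.1818.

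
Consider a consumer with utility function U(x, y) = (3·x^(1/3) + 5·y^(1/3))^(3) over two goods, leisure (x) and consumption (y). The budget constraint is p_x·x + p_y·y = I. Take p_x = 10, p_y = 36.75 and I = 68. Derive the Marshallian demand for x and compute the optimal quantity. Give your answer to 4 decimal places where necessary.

x* = 3.2039

MU_x ∝ 3·x^(-2/3), MU_y ∝ 5·y^(-2/3), so MRS = (3/5)·(y/x)^(2/3) = p_x/p_y.
Hence y/x = ((5/3)·p_x/p_y)^(1/(2/3)), i.e. raised to the 1.5 power.
With the ratio pinned down, the budget gives x* = I/(p_x + p_y·(y/x)) and y* = (y/x)·x*.
Numerically y/x = 0.305413, so x* = 68/(10 + 36.75·0.305413) = 3.2039.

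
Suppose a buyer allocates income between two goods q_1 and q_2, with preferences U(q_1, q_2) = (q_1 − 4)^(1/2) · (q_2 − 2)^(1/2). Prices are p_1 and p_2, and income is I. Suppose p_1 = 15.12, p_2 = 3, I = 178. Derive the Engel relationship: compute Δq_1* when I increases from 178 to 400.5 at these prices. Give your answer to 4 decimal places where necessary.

This is Cobb-Douglas in (q_1−4, q_2−2): tangency gives 0.5·p_2·(q_2−2) = 0.5·p_1·(q_1−4).
Substituting into the budget: q_1* = 4 + 0.5·(I − 4·p_1 − 2·p_2)/p_1, and q_2* = 2 + 0.5·(…)/p_2.
Discretionary income = 178 − 4·15.12 − 2·3 = 111.52; q_1* = 4 + 0.5·111.52/15.12 = 7.6878.
At I' = 400.5: q_1* = 15.0456. Change: 15.0456 − 7.6878 = 7.3578.

Δq_1* = 7.3578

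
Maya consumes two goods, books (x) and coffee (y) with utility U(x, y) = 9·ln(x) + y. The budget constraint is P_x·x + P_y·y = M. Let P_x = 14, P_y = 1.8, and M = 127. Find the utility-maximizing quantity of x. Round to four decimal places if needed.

Set MRS = P_x/P_y: (9/x)/1 = P_x/P_y.
So x*(P_x,P_y) = 9·P_y/P_x, independent of income; and y* = (M − 9·P_y)/P_y.
At the given prices: x* = 9·1.8/14 = 1.1571.

x* = 1.1571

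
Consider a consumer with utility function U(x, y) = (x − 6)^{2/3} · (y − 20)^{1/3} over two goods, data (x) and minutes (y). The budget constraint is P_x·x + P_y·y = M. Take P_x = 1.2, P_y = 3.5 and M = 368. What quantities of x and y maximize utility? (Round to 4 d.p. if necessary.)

Discretionary income = 368 − 6·1.2 − 20·3.5 = 290.8; x* = 6 + 2/3·290.8/1.2 = 167.5556; y* = 20 + 1/3·290.8/3.5 = 47.6952.

x* = 167.5556, y* = 47.6952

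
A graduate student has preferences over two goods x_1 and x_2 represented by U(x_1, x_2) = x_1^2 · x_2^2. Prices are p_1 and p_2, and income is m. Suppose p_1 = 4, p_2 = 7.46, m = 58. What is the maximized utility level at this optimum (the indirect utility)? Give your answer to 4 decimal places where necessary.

V = 794.3179

Tangency: MRS = x_2/x_1 = p_1/p_2.
So 2·p_2·x_2 = 2·p_1·x_1; combined with the budget, a share 0.5 of income goes to x_1.
Demand: x_1*(p_1,p_2,m) = 0.5·m/p_1 and x_2* = 0.5·m/p_2.
At p_1=4, p_2=7.46, m=58: x_1* = 0.5·58/4 = 7.25, x_2* = 3.8874.
Utility at the optimum: U(7.25, 3.8874) = 794.3179.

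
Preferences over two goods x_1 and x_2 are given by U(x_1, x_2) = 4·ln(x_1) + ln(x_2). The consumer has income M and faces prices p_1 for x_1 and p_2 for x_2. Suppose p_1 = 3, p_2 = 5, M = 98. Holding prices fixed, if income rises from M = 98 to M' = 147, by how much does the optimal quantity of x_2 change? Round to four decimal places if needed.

Δx_2* = 1.96

At p_1=3, p_2=5, M=98: x_2* = 0.2·98/5 = 3.92.
At M' = 147: x_2* = 5.88. Change: 5.88 − 3.92 = 1.96.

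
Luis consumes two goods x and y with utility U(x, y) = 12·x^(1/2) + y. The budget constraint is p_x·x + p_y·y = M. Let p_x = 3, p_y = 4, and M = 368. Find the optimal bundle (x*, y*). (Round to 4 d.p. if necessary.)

Set MRS = p_x/p_y: 6·x^(−1/2) = p_x/p_y.
Thus x* = (6·p_y/p_x)² — independent of M — with the rest of income spent on y.
Plugging in: x* = (6·4/3)² = 64, y* = 44.

x* = 64, y* = 44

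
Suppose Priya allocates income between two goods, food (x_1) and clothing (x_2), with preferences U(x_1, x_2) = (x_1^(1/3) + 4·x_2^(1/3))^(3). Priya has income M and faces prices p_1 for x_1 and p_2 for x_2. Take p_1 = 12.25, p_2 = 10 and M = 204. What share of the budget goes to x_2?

share on x_2 = 0.8985

MRS = MU_x_1/MU_x_2 = (1/4)·(x_2/x_1)^(2/3). Set equal to p_1/p_2.
Solve for the ratio: x_2/x_1 = [4·p_1/p_2]^(1.5).
With the ratio pinned down, the budget gives x_1* = M/(p_1 + p_2·(x_2/x_1)) and x_2* = (x_2/x_1)·x_1*.
Numerically x_2/x_1 = 10.846612, so x_1* = 204/(12.25 + 10·10.846612) = 1.6899 and x_2* = 10.846612·1.6899 = 18.3299.
Expenditure on x_2: 10·18.3299 = 183.2985; share = 0.8985.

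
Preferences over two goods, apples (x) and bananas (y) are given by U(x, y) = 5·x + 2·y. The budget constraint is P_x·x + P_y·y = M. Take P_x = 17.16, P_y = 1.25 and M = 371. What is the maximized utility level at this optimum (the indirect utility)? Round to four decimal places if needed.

V = 593.6

Perfect substitutes: compare marginal utility per dollar. 5/P_x vs 2/P_y → 0.2914 vs 1.6.
y gives more utility per dollar, so spend all income on y: y* = M/P_y, x* = 0.
Numerically: x* = 0, y* = 296.8.
Utility at the optimum: U(0, 296.8) = 593.6.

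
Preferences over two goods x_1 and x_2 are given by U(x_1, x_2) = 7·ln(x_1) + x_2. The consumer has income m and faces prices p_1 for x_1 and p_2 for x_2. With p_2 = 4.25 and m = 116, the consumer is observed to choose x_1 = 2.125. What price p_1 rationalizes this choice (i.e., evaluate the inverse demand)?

p_1 = 14

MU_x_1 = 7/x_1, MU_x_2 = 1. Tangency: 7/x_1 = p_1/p_2.
So x_1*(p_1,p_2) = 7·p_2/p_1, independent of income; and x_2* = (m − 7·p_2)/p_2.
Set x_1* = 2.125 in the demand function and solve for p_1: p_1 = 14.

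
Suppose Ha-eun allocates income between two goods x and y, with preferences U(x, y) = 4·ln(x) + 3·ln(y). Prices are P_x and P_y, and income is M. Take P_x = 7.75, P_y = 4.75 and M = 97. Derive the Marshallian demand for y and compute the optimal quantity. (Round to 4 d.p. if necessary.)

y* = 8.7519

Demand: x*(P_x,P_y,M) = 4/7·M/P_x and y* = 3/7·M/P_y.
At P_x=7.75, P_y=4.75, M=97: y* = 3/7·97/4.75 = 8.7519.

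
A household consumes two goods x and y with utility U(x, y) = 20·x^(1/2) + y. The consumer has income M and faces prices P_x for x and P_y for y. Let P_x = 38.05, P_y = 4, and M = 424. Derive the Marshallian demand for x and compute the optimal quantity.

Set MRS = P_x/P_y: 10·x^(−1/2) = P_x/P_y.
Solve: √x = 10·P_y/P_x, so x*(P_x,P_y) = (10·P_y/P_x)², and y* = (M − P_x·x*)/P_y.
Plugging in: x* = (10·4/38.05)² = 1.1051.

x* = 1.1051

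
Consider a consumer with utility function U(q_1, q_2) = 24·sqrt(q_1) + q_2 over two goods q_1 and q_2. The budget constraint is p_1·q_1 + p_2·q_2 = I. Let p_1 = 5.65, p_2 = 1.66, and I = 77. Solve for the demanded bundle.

MU_q_1 = 12/√q_1, MU_q_2 = 1. Tangency: 12/√q_1 = p_1/p_2.
Solve: √q_1 = 12·p_2/p_1, so q_1*(p_1,p_2) = (12·p_2/p_1)², and q_2* = (I − p_1·q_1*)/p_2.
Plugging in: q_1* = (12·1.66/5.65)² = 12.4303, q_2* = 4.0776.

q_1* = 12.4303, q_2* = 4.0776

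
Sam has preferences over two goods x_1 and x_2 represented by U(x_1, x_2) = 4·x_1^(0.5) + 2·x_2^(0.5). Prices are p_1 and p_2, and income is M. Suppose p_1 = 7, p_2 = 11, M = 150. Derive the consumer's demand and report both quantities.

MU_x_1 ∝ 4·x_1^(-0.5), MU_x_2 ∝ 2·x_2^(-0.5), so MRS = 2·(x_2/x_1)^(0.5) = p_1/p_2.
Hence x_2/x_1 = ((1/2)·p_1/p_2)^(1/(0.5)), i.e. raised to the 2 power.
Substitute x_2 = (x_2/x_1)·x_1 into the budget: x_1* = M/(p_1 + p_2·(x_2/x_1)).
Numerically x_2/x_1 = 0.10124, so x_1* = 150/(7 + 11·0.10124) = 18.4874 and x_2* = 0.10124·18.4874 = 1.8717.

x_1* = 18.4874, x_2* = 1.8717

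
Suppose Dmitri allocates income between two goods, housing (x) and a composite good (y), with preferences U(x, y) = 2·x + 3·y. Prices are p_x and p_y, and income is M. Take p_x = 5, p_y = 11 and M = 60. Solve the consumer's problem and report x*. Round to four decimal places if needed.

Perfect substitutes: compare marginal utility per dollar. 2/p_x vs 3/p_y → 0.4 vs 0.2727.
x gives more utility per dollar, so spend all income on x: x* = M/p_x, y* = 0.
Numerically: x* = 12, y* = 0.

x* = 12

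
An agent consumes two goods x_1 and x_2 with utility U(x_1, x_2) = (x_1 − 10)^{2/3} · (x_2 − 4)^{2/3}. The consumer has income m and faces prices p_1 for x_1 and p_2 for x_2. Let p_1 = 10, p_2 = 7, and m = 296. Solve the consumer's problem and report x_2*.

Let x_1' = x_1−10, x_2' = x_2−4. MRS = x_2'/x_1' = p_1/p_2.
Substituting into the budget: x_1* = 10 + 0.5·(m − 10·p_1 − 4·p_2)/p_1, and x_2* = 4 + 0.5·(…)/p_2.
Discretionary income = 296 − 10·10 − 4·7 = 168; x_2* = 4 + 0.5·168/7 = 16.

x_2* = 16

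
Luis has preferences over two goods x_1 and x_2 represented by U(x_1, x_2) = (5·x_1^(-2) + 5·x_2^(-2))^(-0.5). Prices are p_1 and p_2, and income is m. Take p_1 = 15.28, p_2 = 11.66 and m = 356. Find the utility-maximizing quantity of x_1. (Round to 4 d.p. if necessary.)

MRS = MU_x_1/MU_x_2 = (x_2/x_1)^(3). Set equal to p_1/p_2.
Solve for the ratio: x_2/x_1 = [p_1/p_2]^(1/3).
With the ratio pinned down, the budget gives x_1* = m/(p_1 + p_2·(x_2/x_1)) and x_2* = (x_2/x_1)·x_1*.
Numerically x_2/x_1 = 1.094313, so x_1* = 356/(15.28 + 11.66·1.094313) = 12.6963.

x_1* = 12.6963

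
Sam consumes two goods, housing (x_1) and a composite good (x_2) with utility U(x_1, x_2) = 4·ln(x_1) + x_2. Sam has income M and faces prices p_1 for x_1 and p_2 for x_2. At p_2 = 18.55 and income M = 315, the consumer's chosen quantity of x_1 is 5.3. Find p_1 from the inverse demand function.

p_1 = 14

MU_x_1 = 4/x_1, MU_x_2 = 1. Tangency: 4/x_1 = p_1/p_2.
So x_1*(p_1,p_2) = 4·p_2/p_1, independent of income; and x_2* = (M − 4·p_2)/p_2.
Set x_1* = 5.3 in the demand function and solve for p_1: p_1 = 14.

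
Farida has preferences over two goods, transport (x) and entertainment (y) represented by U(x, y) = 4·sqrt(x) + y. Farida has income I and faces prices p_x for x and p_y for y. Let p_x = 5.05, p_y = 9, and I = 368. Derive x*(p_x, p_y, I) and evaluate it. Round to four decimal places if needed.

x* = 12.7046

Plugging in: x* = (2·9/5.05)² = 12.7046.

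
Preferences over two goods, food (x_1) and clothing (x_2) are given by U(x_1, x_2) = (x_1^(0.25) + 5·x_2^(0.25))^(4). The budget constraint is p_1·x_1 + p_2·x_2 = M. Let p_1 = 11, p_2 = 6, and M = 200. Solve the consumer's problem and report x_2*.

MU_x_1 ∝ x_1^(-0.75), MU_x_2 ∝ 5·x_2^(-0.75), so MRS = (1/5)·(x_2/x_1)^(0.75) = p_1/p_2.
Solve for the ratio: x_2/x_1 = [5·p_1/p_2]^(4/3).
Substitute x_2 = (x_2/x_1)·x_1 into the budget: x_1* = M/(p_1 + p_2·(x_2/x_1)).
Numerically x_2/x_1 = 19.184416, so x_1* = 200/(11 + 6·19.184416) = 1.586 and x_2* = 19.184416·1.586 = 30.4257.

x_2* = 30.4257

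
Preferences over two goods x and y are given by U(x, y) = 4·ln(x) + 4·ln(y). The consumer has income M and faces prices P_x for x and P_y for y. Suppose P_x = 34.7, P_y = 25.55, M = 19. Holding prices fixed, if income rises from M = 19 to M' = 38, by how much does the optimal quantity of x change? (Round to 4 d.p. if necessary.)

Δx* = 0.2738

The MRS is y/x. Set MRS = P_x/P_y.
So 4·P_y·y = 4·P_x·x; combined with the budget, a share 0.5 of income goes to x.
Demand: x*(P_x,P_y,M) = 0.5·M/P_x and y* = 0.5·M/P_y.
At P_x=34.7, P_y=25.55, M=19: x* = 0.5·19/34.7 = 0.2738.
At M' = 38: x* = 0.5476. Change: 0.5476 − 0.2738 = 0.2738.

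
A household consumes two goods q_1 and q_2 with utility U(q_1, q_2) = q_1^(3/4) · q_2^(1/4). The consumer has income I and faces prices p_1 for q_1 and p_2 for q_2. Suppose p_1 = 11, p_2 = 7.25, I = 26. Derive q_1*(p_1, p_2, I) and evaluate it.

q_1* = 1.7727

MU_q_1/MU_q_2 = (0.75·q_2)/(0.25·q_1); tangency sets this equal to p_1/p_2.
So 0.75·p_2·q_2 = 0.25·p_1·q_1; combined with the budget, a share 0.75 of income goes to q_1.
Demand: q_1*(p_1,p_2,I) = 0.75·I/p_1 and q_2* = 0.25·I/p_2.
At p_1=11, p_2=7.25, I=26: q_1* = 0.75·26/11 = 1.7727.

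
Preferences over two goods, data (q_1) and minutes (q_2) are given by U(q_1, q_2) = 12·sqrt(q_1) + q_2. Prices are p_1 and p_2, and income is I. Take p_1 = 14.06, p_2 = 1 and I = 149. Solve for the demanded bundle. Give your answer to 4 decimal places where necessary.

q_1* = 0.1821, q_2* = 146.4395

Utility is quasi-linear in q_2; the FOC for q_1 is 6/√q_1 = p_1/p_2.
Solve: √q_1 = 6·p_2/p_1, so q_1*(p_1,p_2) = (6·p_2/p_1)², and q_2* = (I − p_1·q_1*)/p_2.
Plugging in: q_1* = (6·1/14.06)² = 0.1821, q_2* = 146.4395.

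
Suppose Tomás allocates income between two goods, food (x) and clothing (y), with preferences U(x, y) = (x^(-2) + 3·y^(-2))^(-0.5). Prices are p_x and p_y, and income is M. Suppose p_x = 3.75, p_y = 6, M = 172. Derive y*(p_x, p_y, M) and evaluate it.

y* = 19.0242

MU_x ∝ x^(-3), MU_y ∝ 3·y^(-3), so MRS = (1/3)·(y/x)^(3) = p_x/p_y.
Hence y/x = (3·p_x/p_y)^(1/(3)), i.e. raised to the 1/3 power.
Substitute y = (y/x)·x into the budget: x* = M/(p_x + p_y·(y/x)).
Numerically y/x = 1.233106, so x* = 172/(3.75 + 6·1.233106) = 15.4279 and y* = 1.233106·15.4279 = 19.0242.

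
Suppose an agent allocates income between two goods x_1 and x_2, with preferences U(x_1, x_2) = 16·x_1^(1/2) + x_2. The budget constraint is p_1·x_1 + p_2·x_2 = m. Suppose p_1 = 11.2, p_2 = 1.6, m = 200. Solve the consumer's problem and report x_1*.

Utility is quasi-linear in x_2; the FOC for x_1 is 8/√x_1 = p_1/p_2.
Solve: √x_1 = 8·p_2/p_1, so x_1*(p_1,p_2) = (8·p_2/p_1)², and x_2* = (m − p_1·x_1*)/p_2.
Plugging in: x_1* = (8·1.6/11.2)² = 1.3061.

x_1* = 1.3061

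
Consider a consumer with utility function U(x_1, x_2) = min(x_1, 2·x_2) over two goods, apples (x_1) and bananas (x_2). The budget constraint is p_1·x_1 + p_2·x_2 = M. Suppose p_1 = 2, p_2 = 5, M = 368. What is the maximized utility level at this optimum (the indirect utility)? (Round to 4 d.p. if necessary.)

V = 81.7778

Leontief preferences: the optimum is at the kink where x_1/2 = x_2/1, i.e. x_2 = (1/2)·x_1.
Budget: p_1·x_1 + p_2·(1/2)·x_1 = M, so (2·p_1 + p_2)·x_1 = 2·M.
Demand: x_1*(p_1,p_2,M) = 2·M/(2·p_1 + p_2), x_2* = M/(2·p_1 + p_2).
Here 2·2 + 5 = 9, giving x_1* = 81.7778 and x_2* = 40.8889.
Utility at the optimum: U(81.7778, 40.8889) = 81.7778.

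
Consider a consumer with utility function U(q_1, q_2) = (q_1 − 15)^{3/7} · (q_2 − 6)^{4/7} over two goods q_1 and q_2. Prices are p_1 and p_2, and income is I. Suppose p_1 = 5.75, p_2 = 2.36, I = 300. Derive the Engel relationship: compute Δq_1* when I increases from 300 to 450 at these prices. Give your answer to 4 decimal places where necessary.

MRS = (3/4)·(q_2−6)/(q_1−15). Tangency with p_1/p_2 gives q_2−6 = (4/3)·(p_1/p_2)·(q_1−15).
Substituting into the budget: q_1* = 15 + 3/7·(I − 15·p_1 − 6·p_2)/p_1, and q_2* = 6 + 4/7·(…)/p_2.
Discretionary income = 300 − 15·5.75 − 6·2.36 = 199.59; q_1* = 15 + 3/7·199.59/5.75 = 29.8763.
At I' = 450: q_1* = 41.0564. Change: 41.0564 − 29.8763 = 11.1801.

Δq_1* = 11.1801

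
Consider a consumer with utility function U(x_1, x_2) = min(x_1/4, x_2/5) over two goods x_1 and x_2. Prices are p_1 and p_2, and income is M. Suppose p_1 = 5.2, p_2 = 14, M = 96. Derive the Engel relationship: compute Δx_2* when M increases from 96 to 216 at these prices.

Δx_2* = 6.6079

With perfect complements, no substitution: consume in ratio x_1:x_2 = 4:5.
Budget: p_1·x_1 + p_2·(5/4)·x_1 = M, so (4·p_1 + 5·p_2)·x_1 = 4·M.
Demand: x_1*(p_1,p_2,M) = 4·M/(4·p_1 + 5·p_2), x_2* = 5·M/(4·p_1 + 5·p_2).
Here 4·5.2 + 5·14 = 90.8, giving x_2* = 5.2863.
At M' = 216: x_2* = 11.8943. Change: 11.8943 − 5.2863 = 6.6079.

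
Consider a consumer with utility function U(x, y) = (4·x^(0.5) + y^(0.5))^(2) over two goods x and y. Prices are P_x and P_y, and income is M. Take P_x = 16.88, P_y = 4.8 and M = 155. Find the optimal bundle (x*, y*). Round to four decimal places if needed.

With the ratio pinned down, the budget gives x* = M/(P_x + P_y·(y/x)) and y* = (y/x)·x*.
Numerically y/x = 0.772934, so x* = 155/(16.88 + 4.8·0.772934) = 7.5279 and y* = 0.772934·7.5279 = 5.8186.

x* = 7.5279, y* = 5.8186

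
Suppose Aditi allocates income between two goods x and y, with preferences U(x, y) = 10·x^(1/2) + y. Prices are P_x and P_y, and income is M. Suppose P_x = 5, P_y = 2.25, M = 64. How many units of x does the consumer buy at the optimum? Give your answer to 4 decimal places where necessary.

x* = 5.0625

Utility is quasi-linear in y; the FOC for x is 5/√x = P_x/P_y.
Solve: √x = 5·P_y/P_x, so x*(P_x,P_y) = (5·P_y/P_x)², and y* = (M − P_x·x*)/P_y.
Plugging in: x* = (5·2.25/5)² = 5.0625.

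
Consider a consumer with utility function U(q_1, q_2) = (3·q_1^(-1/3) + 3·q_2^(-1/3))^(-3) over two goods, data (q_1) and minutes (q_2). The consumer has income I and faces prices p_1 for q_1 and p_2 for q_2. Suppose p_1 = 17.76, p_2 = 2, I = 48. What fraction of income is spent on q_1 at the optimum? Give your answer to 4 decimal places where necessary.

MU_q_1 ∝ 3·q_1^(-4/3), MU_q_2 ∝ 3·q_2^(-4/3), so MRS = (q_2/q_1)^(4/3) = p_1/p_2.
Hence q_2/q_1 = (p_1/p_2)^(1/(4/3)), i.e. raised to the 0.75 power.
Substitute q_2 = (q_2/q_1)·q_1 into the budget: q_1* = I/(p_1 + p_2·(q_2/q_1)).
Numerically q_2/q_1 = 5.144104, so q_1* = 48/(17.76 + 2·5.144104) = 1.7113 and q_2* = 5.144104·1.7113 = 8.8033.
Expenditure on q_1: 17.76·1.7113 = 30.3934; share = 0.6332.

share on q_1 = 0.6332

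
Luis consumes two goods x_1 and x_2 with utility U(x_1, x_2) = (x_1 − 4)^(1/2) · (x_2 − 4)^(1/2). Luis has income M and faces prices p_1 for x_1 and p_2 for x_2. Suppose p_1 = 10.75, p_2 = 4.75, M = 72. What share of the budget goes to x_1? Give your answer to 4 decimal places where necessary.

Discretionary income = 72 − 4·10.75 − 4·4.75 = 10; x_1* = 4 + 0.5·10/10.75 = 4.4651; x_2* = 4 + 0.5·10/4.75 = 5.0526.
Expenditure on x_1: 10.75·4.4651 = 48; share = 0.6667.

share on x_1 = 0.6667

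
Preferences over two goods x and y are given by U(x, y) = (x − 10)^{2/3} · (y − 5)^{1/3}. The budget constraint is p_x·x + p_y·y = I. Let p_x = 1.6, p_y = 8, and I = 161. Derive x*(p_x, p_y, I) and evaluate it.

This is Cobb-Douglas in (x−10, y−5): tangency gives 2/3·p_y·(y−5) = 1/3·p_x·(x−10).
Substituting into the budget: x* = 10 + 2/3·(I − 10·p_x − 5·p_y)/p_x, and y* = 5 + 1/3·(…)/p_y.
Discretionary income = 161 − 10·1.6 − 5·8 = 105; x* = 10 + 2/3·105/1.6 = 53.75.

x* = 53.75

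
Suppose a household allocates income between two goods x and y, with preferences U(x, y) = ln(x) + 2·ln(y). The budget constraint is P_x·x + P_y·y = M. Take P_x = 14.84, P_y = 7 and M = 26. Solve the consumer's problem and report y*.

Demand: x*(P_x,P_y,M) = 1/3·M/P_x and y* = 2/3·M/P_y.
At P_x=14.84, P_y=7, M=26: y* = 2/3·26/7 = 2.4762.

y* = 2.4762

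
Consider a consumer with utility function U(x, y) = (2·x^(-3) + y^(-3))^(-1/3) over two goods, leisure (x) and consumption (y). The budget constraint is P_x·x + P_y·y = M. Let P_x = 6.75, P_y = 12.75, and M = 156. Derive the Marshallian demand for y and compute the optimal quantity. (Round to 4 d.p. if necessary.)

Numerically y/x = 0.717284, so x* = 156/(6.75 + 12.75·0.717284) = 9.8142 and y* = 0.717284·9.8142 = 7.0396.

y* = 7.0396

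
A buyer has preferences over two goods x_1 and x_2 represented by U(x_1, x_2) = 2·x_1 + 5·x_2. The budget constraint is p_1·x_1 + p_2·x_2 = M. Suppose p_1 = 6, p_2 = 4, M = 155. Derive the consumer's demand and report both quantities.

x_1* = 0, x_2* = 38.75

Linear utility — the consumer picks whichever good has higher MU/price: 2/6 = 0.3333 vs 5/4 = 1.25.
x_2 gives more utility per dollar, so spend all income on x_2: x_2* = M/p_2, x_1* = 0.
Numerically: x_1* = 0, x_2* = 38.75.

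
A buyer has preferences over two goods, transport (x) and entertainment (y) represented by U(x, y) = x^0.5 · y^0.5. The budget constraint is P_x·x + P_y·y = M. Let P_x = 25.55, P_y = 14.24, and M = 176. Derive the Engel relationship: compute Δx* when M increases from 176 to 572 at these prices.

MU_x/MU_y = (0.5·y)/(0.5·x); tangency sets this equal to P_x/P_y.
So 0.5·P_y·y = 0.5·P_x·x; combined with the budget, a share 0.5 of income goes to x.
Demand: x*(P_x,P_y,M) = 0.5·M/P_x and y* = 0.5·M/P_y.
At P_x=25.55, P_y=14.24, M=176: x* = 0.5·176/25.55 = 3.4442.
At M' = 572: x* = 11.1937. Change: 11.1937 − 3.4442 = 7.7495.

Δx* = 7.7495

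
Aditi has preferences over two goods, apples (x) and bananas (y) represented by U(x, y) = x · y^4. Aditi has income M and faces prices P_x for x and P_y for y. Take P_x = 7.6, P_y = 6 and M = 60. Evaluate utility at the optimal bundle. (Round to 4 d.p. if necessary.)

Tangency: MRS = (1/4)·y/x = P_x/P_y.
So P_y·y = 4·P_x·x; combined with the budget, a share 0.2 of income goes to x.
Demand: x*(P_x,P_y,M) = 0.2·M/P_x and y* = 0.8·M/P_y.
At P_x=7.6, P_y=6, M=60: x* = 0.2·60/7.6 = 1.5789, y* = 8.
Utility at the optimum: U(1.5789, 8) = 6467.3684.

V = 6467.3684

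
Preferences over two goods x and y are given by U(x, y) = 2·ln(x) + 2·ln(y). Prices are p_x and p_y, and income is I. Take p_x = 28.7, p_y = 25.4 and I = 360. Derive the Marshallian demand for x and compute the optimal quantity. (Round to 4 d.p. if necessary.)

x* = 6.2718

MU_x/MU_y = (2·y)/(2·x); tangency sets this equal to p_x/p_y.
So 2·p_y·y = 2·p_x·x; combined with the budget, a share 0.5 of income goes to x.
Demand: x*(p_x,p_y,I) = 0.5·I/p_x and y* = 0.5·I/p_y.
At p_x=28.7, p_y=25.4, I=360: x* = 0.5·360/28.7 = 6.2718.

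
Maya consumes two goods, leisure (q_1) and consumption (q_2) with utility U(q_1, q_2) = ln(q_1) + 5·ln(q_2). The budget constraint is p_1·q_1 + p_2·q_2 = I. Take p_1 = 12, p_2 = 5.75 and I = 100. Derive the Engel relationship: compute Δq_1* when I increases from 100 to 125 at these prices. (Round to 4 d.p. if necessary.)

Δq_1* = 0.3472

The MRS is (1/5)·q_2/q_1. Set MRS = p_1/p_2.
Rearranging, p_2·q_2 = 5·p_1·q_1. Substituting into the budget gives p_1·q_1·(1 + 5) = I.
Demand: q_1*(p_1,p_2,I) = 1/6·I/p_1 and q_2* = 5/6·I/p_2.
At p_1=12, p_2=5.75, I=100: q_1* = 1/6·100/12 = 1.3889.
At I' = 125: q_1* = 1.7361. Change: 1.7361 − 1.3889 = 0.3472.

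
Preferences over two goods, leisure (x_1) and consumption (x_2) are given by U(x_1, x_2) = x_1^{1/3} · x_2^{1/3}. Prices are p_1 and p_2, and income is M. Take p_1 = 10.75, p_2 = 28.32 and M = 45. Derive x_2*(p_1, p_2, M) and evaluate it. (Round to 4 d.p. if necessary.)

x_2* = 0.7945

Tangency: MRS = x_2/x_1 = p_1/p_2.
So 1/3·p_2·x_2 = 1/3·p_1·x_1; combined with the budget, a share 0.5 of income goes to x_1.
Demand: x_1*(p_1,p_2,M) = 0.5·M/p_1 and x_2* = 0.5·M/p_2.
At p_1=10.75, p_2=28.32, M=45: x_2* = 0.5·45/28.32 = 0.7945.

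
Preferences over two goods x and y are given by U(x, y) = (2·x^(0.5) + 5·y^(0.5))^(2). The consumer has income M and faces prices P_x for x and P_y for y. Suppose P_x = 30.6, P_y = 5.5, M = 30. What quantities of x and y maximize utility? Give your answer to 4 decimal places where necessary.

MRS = MU_x/MU_y = (2/5)·(y/x)^(0.5). Set equal to P_x/P_y.
Solve for the ratio: y/x = [(5/2)·P_x/P_y]^(2).
Substitute y = (y/x)·x into the budget: x* = M/(P_x + P_y·(y/x)).
Numerically y/x = 193.46281, so x* = 30/(30.6 + 5.5·193.46281) = 0.0274 and y* = 193.46281·0.0274 = 5.3021.

x* = 0.0274, y* = 5.3021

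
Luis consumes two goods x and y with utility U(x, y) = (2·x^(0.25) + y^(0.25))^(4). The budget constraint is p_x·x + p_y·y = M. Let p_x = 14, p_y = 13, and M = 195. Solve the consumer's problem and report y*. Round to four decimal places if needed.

y* = 4.3373

Substitute y = (y/x)·x into the budget: x* = M/(p_x + p_y·(y/x)).
Numerically y/x = 0.438066, so x* = 195/(14 + 13·0.438066) = 9.9011 and y* = 0.438066·9.9011 = 4.3373.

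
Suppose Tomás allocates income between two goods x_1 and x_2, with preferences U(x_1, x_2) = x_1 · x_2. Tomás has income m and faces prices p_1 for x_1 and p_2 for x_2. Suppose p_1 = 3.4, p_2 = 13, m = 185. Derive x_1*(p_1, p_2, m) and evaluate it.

x_1* = 27.2059

Demand: x_1*(p_1,p_2,m) = 0.5·m/p_1 and x_2* = 0.5·m/p_2.
At p_1=3.4, p_2=13, m=185: x_1* = 0.5·185/3.4 = 27.2059.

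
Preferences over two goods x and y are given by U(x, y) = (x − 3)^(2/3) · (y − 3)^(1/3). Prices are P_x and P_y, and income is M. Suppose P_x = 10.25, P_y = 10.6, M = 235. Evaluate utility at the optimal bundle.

Let x' = x−3, y' = y−3. MRS = 2·y'/x' = P_x/P_y.
After buying the subsistence bundle (3, 3), a share 2/3 of the remaining income goes to x: x* = 3 + 2/3·(M − 3P_x − 3P_y)/P_x.
Discretionary income = 235 − 3·10.25 − 3·10.6 = 172.45; x* = 3 + 2/3·172.45/10.25 = 14.2163; y* = 3 + 1/3·172.45/10.6 = 8.423.
Utility at the optimum: U(14.2163, 8.423) = 8.8033.

V = 8.8033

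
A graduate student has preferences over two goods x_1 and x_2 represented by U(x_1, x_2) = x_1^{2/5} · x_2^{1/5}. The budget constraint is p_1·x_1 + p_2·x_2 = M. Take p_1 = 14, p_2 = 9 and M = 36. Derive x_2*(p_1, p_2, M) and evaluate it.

MU_x_1/MU_x_2 = (0.4·x_2)/(0.2·x_1); tangency sets this equal to p_1/p_2.
Rearranging, p_2·x_2 = (1/2)·p_1·x_1. Substituting into the budget gives p_1·x_1·(1 + (1/2)) = M.
Demand: x_1*(p_1,p_2,M) = 2/3·M/p_1 and x_2* = 1/3·M/p_2.
At p_1=14, p_2=9, M=36: x_2* = 1/3·36/9 = 1.3333.

x_2* = 1.3333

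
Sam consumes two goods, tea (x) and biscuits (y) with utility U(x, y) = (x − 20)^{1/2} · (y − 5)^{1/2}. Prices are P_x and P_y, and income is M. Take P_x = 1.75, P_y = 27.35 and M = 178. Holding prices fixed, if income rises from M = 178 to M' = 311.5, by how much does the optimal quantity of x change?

Δx* = 38.1429

MRS = (y−5)/(x−20). Tangency with P_x/P_y gives y−5 = (P_x/P_y)·(x−20).
After buying the subsistence bundle (20, 5), a share 0.5 of the remaining income goes to x: x* = 20 + 0.5·(M − 20P_x − 5P_y)/P_x.
Discretionary income = 178 − 20·1.75 − 5·27.35 = 6.25; x* = 20 + 0.5·6.25/1.75 = 21.7857.
At M' = 311.5: x* = 59.9286. Change: 59.9286 − 21.7857 = 38.1429.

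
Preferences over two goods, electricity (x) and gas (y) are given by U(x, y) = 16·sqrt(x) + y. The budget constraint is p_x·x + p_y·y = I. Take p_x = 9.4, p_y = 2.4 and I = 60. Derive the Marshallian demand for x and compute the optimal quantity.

Set MRS = p_x/p_y: 8·x^(−1/2) = p_x/p_y.
Solve: √x = 8·p_y/p_x, so x*(p_x,p_y) = (8·p_y/p_x)², and y* = (I − p_x·x*)/p_y.
Plugging in: x* = (8·2.4/9.4)² = 4.172.

x* = 4.172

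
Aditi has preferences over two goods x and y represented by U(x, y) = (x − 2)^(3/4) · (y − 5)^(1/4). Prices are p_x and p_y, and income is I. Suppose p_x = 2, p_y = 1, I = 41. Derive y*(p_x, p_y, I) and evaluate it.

y* = 13

MRS = 3·(y−5)/(x−2). Tangency with p_x/p_y gives y−5 = (1/3)·(p_x/p_y)·(x−2).
After buying the subsistence bundle (2, 5), a share 0.75 of the remaining income goes to x: x* = 2 + 0.75·(I − 2p_x − 5p_y)/p_x.
Discretionary income = 41 − 2·2 − 5·1 = 32; y* = 5 + 0.25·32/1 = 13.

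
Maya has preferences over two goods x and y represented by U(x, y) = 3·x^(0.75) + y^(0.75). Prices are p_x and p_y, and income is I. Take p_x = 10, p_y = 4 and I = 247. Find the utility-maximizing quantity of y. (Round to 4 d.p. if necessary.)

y* = 9.9854

From the CES first-order condition, 3·(y/x)^(0.25) = p_x/p_y.
Hence y/x = ((1/3)·p_x/p_y)^(1/(0.25)), i.e. raised to the 4 power.
With the ratio pinned down, the budget gives x* = I/(p_x + p_y·(y/x)) and y* = (y/x)·x*.
Numerically y/x = 0.482253, so x* = 247/(10 + 4·0.482253) = 20.7058 and y* = 0.482253·20.7058 = 9.9854.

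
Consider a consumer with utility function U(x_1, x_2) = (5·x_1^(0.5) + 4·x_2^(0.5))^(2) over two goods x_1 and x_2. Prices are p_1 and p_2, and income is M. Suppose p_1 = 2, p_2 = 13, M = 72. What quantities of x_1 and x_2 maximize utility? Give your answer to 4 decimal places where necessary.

x_1* = 32.7731, x_2* = 0.4964

Substitute x_2 = (x_2/x_1)·x_1 into the budget: x_1* = M/(p_1 + p_2·(x_2/x_1)).
Numerically x_2/x_1 = 0.015148, so x_1* = 72/(2 + 13·0.015148) = 32.7731 and x_2* = 0.015148·32.7731 = 0.4964.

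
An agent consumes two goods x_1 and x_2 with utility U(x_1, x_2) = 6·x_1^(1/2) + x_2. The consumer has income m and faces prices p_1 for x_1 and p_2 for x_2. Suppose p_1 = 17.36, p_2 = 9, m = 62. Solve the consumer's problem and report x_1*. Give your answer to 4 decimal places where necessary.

x_1* = 2.419

MU_x_1 = 3/√x_1, MU_x_2 = 1. Tangency: 3/√x_1 = p_1/p_2.
Thus x_1* = (3·p_2/p_1)² — independent of m — with the rest of income spent on x_2.
Plugging in: x_1* = (3·9/17.36)² = 2.419.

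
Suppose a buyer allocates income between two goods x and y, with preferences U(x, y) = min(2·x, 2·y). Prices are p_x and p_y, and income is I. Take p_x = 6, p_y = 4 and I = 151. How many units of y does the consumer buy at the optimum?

With perfect complements, no substitution: consume in ratio x:y = 2:2.
Budget: p_x·x + p_y·x = I, so (2·p_x + 2·p_y)·x = 2·I.
Demand: x*(p_x,p_y,I) = 2·I/(2·p_x + 2·p_y), y* = 2·I/(2·p_x + 2·p_y).
Here 2·6 + 2·4 = 20, giving y* = 15.1.

y* = 15.1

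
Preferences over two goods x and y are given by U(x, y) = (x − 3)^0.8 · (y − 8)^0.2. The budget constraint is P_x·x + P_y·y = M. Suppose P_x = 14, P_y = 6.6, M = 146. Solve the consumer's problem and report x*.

This is Cobb-Douglas in (x−3, y−8): tangency gives 0.8·P_y·(y−8) = 0.2·P_x·(x−3).
Substituting into the budget: x* = 3 + 0.8·(M − 3·P_x − 8·P_y)/P_x, and y* = 8 + 0.2·(…)/P_y.
Discretionary income = 146 − 3·14 − 8·6.6 = 51.2; x* = 3 + 0.8·51.2/14 = 5.9257.

x* = 5.9257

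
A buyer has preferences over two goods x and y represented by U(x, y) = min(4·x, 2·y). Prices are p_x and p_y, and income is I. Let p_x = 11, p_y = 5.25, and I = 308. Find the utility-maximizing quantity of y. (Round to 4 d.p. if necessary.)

y* = 28.6512

With perfect complements, no substitution: consume in ratio x:y = 2:4.
Budget: p_x·x + p_y·2·x = I, so (2·p_x + 4·p_y)·x = 2·I.
Demand: x*(p_x,p_y,I) = 2·I/(2·p_x + 4·p_y), y* = 4·I/(2·p_x + 4·p_y).
Here 2·11 + 4·5.25 = 43, giving y* = 28.6512.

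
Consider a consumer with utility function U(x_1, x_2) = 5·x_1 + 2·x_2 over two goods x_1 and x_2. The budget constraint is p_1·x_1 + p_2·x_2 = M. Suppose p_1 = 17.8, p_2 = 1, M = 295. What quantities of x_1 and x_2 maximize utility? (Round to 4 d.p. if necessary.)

Linear utility — the consumer picks whichever good has higher MU/price: 5/17.8 = 0.2809 vs 2/1 = 2.
x_2 gives more utility per dollar, so spend all income on x_2: x_2* = M/p_2, x_1* = 0.
Numerically: x_1* = 0, x_2* = 295.

x_1* = 0, x_2* = 295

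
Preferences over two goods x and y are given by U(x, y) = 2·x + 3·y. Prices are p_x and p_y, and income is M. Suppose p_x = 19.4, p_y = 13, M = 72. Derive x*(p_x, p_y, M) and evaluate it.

x* = 0

Numerically: x* = 0, y* = 5.5385.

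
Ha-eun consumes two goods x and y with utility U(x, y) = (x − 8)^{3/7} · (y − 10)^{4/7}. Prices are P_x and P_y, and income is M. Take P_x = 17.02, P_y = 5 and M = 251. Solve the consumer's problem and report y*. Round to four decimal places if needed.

MRS = (3/4)·(y−10)/(x−8). Tangency with P_x/P_y gives y−10 = (4/3)·(P_x/P_y)·(x−8).
After buying the subsistence bundle (8, 10), a share 3/7 of the remaining income goes to x: x* = 8 + 3/7·(M − 8P_x − 10P_y)/P_x.
Discretionary income = 251 − 8·17.02 − 10·5 = 64.84; y* = 10 + 4/7·64.84/5 = 17.4103.

y* = 17.4103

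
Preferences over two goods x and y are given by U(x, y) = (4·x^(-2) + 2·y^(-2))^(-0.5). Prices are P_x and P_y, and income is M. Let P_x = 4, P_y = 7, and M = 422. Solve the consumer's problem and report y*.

y* = 32.2798

From the CES first-order condition, 2·(y/x)^(3) = P_x/P_y.
Solve for the ratio: y/x = [(1/2)·P_x/P_y]^(1/3).
Substitute y = (y/x)·x into the budget: x* = M/(P_x + P_y·(y/x)).
Numerically y/x = 0.658634, so x* = 422/(4 + 7·0.658634) = 49.0103 and y* = 0.658634·49.0103 = 32.2798.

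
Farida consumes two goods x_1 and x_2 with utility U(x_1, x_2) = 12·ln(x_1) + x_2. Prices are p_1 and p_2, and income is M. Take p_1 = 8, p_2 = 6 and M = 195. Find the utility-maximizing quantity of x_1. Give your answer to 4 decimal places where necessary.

MU_x_1 = 12/x_1, MU_x_2 = 1. Tangency: 12/x_1 = p_1/p_2.
So x_1*(p_1,p_2) = 12·p_2/p_1, independent of income; and x_2* = (M − 12·p_2)/p_2.
At the given prices: x_1* = 12·6/8 = 9.

x_1* = 9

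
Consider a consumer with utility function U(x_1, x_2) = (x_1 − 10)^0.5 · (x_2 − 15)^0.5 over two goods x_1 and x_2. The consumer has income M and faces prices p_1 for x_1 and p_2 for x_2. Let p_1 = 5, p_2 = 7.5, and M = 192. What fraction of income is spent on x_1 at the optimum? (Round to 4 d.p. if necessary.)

This is Cobb-Douglas in (x_1−10, x_2−15): tangency gives 0.5·p_2·(x_2−15) = 0.5·p_1·(x_1−10).
Substituting into the budget: x_1* = 10 + 0.5·(M − 10·p_1 − 15·p_2)/p_1, and x_2* = 15 + 0.5·(…)/p_2.
Discretionary income = 192 − 10·5 − 15·7.5 = 29.5; x_1* = 10 + 0.5·29.5/5 = 12.95; x_2* = 15 + 0.5·29.5/7.5 = 16.9667.
Expenditure on x_1: 5·12.95 = 64.75; share = 0.3372.

share on x_1 = 0.3372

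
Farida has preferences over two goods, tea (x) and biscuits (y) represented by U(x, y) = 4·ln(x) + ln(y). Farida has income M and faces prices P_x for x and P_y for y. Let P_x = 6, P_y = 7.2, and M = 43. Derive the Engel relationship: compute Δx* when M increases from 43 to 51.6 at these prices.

MU_x/MU_y = (4·y)/(x); tangency sets this equal to P_x/P_y.
Rearranging, P_y·y = (1/4)·P_x·x. Substituting into the budget gives P_x·x·(1 + (1/4)) = M.
Demand: x*(P_x,P_y,M) = 0.8·M/P_x and y* = 0.2·M/P_y.
At P_x=6, P_y=7.2, M=43: x* = 0.8·43/6 = 5.7333.
At M' = 51.6: x* = 6.88. Change: 6.88 − 5.7333 = 1.1467.

Δx* = 1.1467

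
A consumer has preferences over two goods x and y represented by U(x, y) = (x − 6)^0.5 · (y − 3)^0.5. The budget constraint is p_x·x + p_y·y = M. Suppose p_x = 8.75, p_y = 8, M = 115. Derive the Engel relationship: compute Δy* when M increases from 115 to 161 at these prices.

Δy* = 2.875

MRS = (y−3)/(x−6). Tangency with p_x/p_y gives y−3 = (p_x/p_y)·(x−6).
After buying the subsistence bundle (6, 3), a share 0.5 of the remaining income goes to x: x* = 6 + 0.5·(M − 6p_x − 3p_y)/p_x.
Discretionary income = 115 − 6·8.75 − 3·8 = 38.5; y* = 3 + 0.5·38.5/8 = 5.4062.
At M' = 161: y* = 8.2812. Change: 8.2812 − 5.4062 = 2.875.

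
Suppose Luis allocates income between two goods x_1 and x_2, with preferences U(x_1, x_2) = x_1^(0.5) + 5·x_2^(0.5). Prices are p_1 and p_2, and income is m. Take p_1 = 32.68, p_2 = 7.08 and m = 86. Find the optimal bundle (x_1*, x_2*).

MRS = MU_x_1/MU_x_2 = (1/5)·(x_2/x_1)^(0.5). Set equal to p_1/p_2.
Hence x_2/x_1 = (5·p_1/p_2)^(1/(0.5)), i.e. raised to the 2 power.
Substitute x_2 = (x_2/x_1)·x_1 into the budget: x_1* = m/(p_1 + p_2·(x_2/x_1)).
Numerically x_2/x_1 = 532.644674, so x_1* = 86/(32.68 + 7.08·532.644674) = 0.0226 and x_2* = 532.644674·0.0226 = 12.0425.

x_1* = 0.0226, x_2* = 12.0425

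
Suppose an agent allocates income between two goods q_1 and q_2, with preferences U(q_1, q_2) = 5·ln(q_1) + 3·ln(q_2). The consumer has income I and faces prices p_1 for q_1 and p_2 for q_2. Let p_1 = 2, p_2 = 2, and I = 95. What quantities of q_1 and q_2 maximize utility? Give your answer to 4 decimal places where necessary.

Demand: q_1*(p_1,p_2,I) = 0.625·I/p_1 and q_2* = 0.375·I/p_2.
At p_1=2, p_2=2, I=95: q_1* = 0.625·95/2 = 29.6875, q_2* = 17.8125.

q_1* = 29.6875, q_2* = 17.8125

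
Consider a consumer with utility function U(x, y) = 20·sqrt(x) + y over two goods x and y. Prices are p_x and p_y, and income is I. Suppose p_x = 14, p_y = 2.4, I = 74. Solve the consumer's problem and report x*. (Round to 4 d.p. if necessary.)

x* = 2.9388

MU_x = 10/√x, MU_y = 1. Tangency: 10/√x = p_x/p_y.
Solve: √x = 10·p_y/p_x, so x*(p_x,p_y) = (10·p_y/p_x)², and y* = (I − p_x·x*)/p_y.
Plugging in: x* = (10·2.4/14)² = 2.9388.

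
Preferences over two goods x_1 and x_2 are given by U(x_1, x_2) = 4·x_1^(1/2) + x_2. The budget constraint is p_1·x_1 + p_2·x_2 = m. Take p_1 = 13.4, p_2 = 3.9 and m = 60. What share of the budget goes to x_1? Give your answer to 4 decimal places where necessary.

share on x_1 = 0.0757

MU_x_1 = 2/√x_1, MU_x_2 = 1. Tangency: 2/√x_1 = p_1/p_2.
Thus x_1* = (2·p_2/p_1)² — independent of m — with the rest of income spent on x_2.
Plugging in: x_1* = (2·3.9/13.4)² = 0.3388, x_2* = 14.2204.
Expenditure on x_1: 13.4·0.3388 = 4.5403; share = 0.0757.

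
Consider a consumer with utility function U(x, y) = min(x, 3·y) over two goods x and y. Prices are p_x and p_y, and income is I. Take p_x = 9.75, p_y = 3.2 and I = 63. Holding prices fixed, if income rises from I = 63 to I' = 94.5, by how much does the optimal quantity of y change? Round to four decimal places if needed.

Δy* = 0.9707

Leontief preferences: the optimum is at the kink where x/3 = y/1, i.e. y = (1/3)·x.
Budget: p_x·x + p_y·(1/3)·x = I, so (3·p_x + p_y)·x = 3·I.
Demand: x*(p_x,p_y,I) = 3·I/(3·p_x + p_y), y* = I/(3·p_x + p_y).
Here 3·9.75 + 3.2 = 32.45, giving y* = 1.9414.
At I' = 94.5: y* = 2.9122. Change: 2.9122 − 1.9414 = 0.9707.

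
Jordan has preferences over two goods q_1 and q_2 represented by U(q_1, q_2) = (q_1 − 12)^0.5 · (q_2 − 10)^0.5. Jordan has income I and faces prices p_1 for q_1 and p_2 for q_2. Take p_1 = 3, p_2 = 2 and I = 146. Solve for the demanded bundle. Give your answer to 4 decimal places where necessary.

Let q_1' = q_1−12, q_2' = q_2−10. MRS = q_2'/q_1' = p_1/p_2.
Substituting into the budget: q_1* = 12 + 0.5·(I − 12·p_1 − 10·p_2)/p_1, and q_2* = 10 + 0.5·(…)/p_2.
Discretionary income = 146 − 12·3 − 10·2 = 90; q_1* = 12 + 0.5·90/3 = 27; q_2* = 10 + 0.5·90/2 = 32.5.

q_1* = 27, q_2* = 32.5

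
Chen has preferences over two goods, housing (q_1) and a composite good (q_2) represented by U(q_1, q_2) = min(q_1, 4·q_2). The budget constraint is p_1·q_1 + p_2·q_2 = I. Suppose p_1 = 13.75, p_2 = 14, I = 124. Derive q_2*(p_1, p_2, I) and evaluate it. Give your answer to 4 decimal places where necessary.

Leontief preferences: the optimum is at the kink where q_1/4 = q_2/1, i.e. q_2 = (1/4)·q_1.
Budget: p_1·q_1 + p_2·(1/4)·q_1 = I, so (4·p_1 + p_2)·q_1 = 4·I.
Demand: q_1*(p_1,p_2,I) = 4·I/(4·p_1 + p_2), q_2* = I/(4·p_1 + p_2).
Here 4·13.75 + 14 = 69, giving q_2* = 1.7971.

q_2* = 1.7971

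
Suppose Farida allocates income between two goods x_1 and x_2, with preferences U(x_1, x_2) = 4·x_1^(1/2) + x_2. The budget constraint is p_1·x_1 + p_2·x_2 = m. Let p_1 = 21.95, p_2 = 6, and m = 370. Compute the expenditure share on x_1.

share on x_1 = 0.0177

Utility is quasi-linear in x_2; the FOC for x_1 is 2/√x_1 = p_1/p_2.
Thus x_1* = (2·p_2/p_1)² — independent of m — with the rest of income spent on x_2.
Plugging in: x_1* = (2·6/21.95)² = 0.2989, x_2* = 60.5733.
Expenditure on x_1: 21.95·0.2989 = 6.5604; share = 0.0177.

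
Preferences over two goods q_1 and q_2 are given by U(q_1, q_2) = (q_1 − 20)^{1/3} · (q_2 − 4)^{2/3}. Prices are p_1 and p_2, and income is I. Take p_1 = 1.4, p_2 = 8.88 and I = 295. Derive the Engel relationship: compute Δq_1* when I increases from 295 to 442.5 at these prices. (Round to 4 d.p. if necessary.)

Discretionary income = 295 − 20·1.4 − 4·8.88 = 231.48; q_1* = 20 + 1/3·231.48/1.4 = 75.1143.
At I' = 442.5: q_1* = 110.2333. Change: 110.2333 − 75.1143 = 35.119.

Δq_1* = 35.119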